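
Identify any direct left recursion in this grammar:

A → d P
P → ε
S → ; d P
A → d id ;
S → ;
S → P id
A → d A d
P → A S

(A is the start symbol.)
No direct left recursion

A → d P: starts with d
P → ε: starts with ε
S → ; d P: starts with ';'
A → d id ;: starts with d
S → ;: starts with ';'
S → P id: starts with P
A → d A d: starts with d
P → A S: starts with A

No direct left recursion found.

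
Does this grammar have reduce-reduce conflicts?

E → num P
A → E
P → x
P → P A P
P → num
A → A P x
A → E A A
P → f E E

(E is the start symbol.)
A reduce-reduce conflict occurs when an LR(0) state has two complete items [A → α .] and [B → β .] — both call for a reduction, and with no lookahead the parser cannot choose between them.

Augment with E' → E and build the canonical LR(0) collection (I0 = CLOSURE({[E' → . E]}), then GOTO on every symbol after a dot until no new states appear). It has 17 states:
  I0: { [E → . num P], [E' → . E] }  — shift
  I1: { [E' → E .] }  — accept
  I2: { [E → num . P], [P → . P A P], [P → . f E E], [P → . num], [P → . x] }  — shift
  I3: { [A → . A P x], [A → . E A A], [A → . E], [E → . num P], [E → num P .], [P → P . A P] }  — shift, reduce
  I4: { [E → . num P], [P → f . E E] }  — shift
  I5: { [P → num .] }  — reduce
  I6: { [P → x .] }  — reduce
  I7: { [E → . num P], [P → f E . E] }  — shift
  I8: { [P → f E E .] }  — reduce
  I9: { [A → A . P x], [P → . P A P], [P → . f E E], [P → . num], [P → . x], [P → P A . P] }  — shift
  I10: { [A → . A P x], [A → . E A A], [A → . E], [A → E . A A], [A → E .], [E → . num P] }  — shift, reduce
  I11: { [A → . A P x], [A → . E A A], [A → . E], [A → A . P x], [A → E A . A], [E → . num P], [P → . P A P], [P → . f E E], [P → . num], [P → . x] }  — shift
  I12: { [A → A . P x], [A → E A A .], [P → . P A P], [P → . f E E], [P → . num], [P → . x] }  — shift, reduce
  I13: { [A → . A P x], [A → . E A A], [A → . E], [A → A P . x], [E → . num P], [P → P . A P] }  — shift
  I14: { [E → num . P], [P → . P A P], [P → . f E E], [P → . num], [P → . x], [P → num .] }  — shift, reduce
  I15: { [A → A P x .] }  — reduce
  I16: { [A → . A P x], [A → . E A A], [A → . E], [A → A P . x], [E → . num P], [P → P . A P], [P → P A P .] }  — shift, reduce

No state contains more than one complete item.

Answer: No reduce-reduce conflicts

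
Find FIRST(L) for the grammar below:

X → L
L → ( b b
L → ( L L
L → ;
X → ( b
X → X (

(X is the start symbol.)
{ '(', ';' }

To compute FIRST(L), examine every production with L on the left-hand side, reading each right-hand side left to right until a non-nullable symbol is reached.

From L → ( b b:
  - '(' is a terminal: add '(' and stop
From L → ( L L:
  - '(' is a terminal: add '(' and stop
From L → ;:
  - ';' is a terminal: add ';' and stop

Collecting: FIRST(L) = { '(', ';' }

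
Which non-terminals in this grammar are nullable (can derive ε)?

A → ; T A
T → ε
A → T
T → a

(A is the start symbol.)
{ 'A', 'T' }

A non-terminal is nullable if it can derive ε (the empty string): either it has an ε-production, or it has a production whose right-hand side consists entirely of nullable non-terminals.

ε-productions: T → ε
So T is immediately nullable.
A → T: every symbol on the right is nullable, so A is nullable too.
Every non-terminal is now nullable.
Nullable = { 'A', 'T' }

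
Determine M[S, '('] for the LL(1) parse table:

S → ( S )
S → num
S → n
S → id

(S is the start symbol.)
To find M[S, '('], we find productions for S where '(' is in the predict set (PREDICT(N → α) = (FIRST(α) \ {ε}) ∪ (FOLLOW(N) if α ⇒* ε)).

S → ( S ): PREDICT = { '(' }
  '(' is in predict set, so this production goes in M[S, '(']
S → num: PREDICT = { 'num' }
S → n: PREDICT = { 'n' }
S → id: PREDICT = { 'id' }

M[S, '('] = S → ( S )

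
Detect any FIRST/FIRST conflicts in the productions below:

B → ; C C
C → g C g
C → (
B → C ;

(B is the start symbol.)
No FIRST/FIRST conflicts.

A FIRST/FIRST conflict occurs when two productions N → α and N → β for the same non-terminal have FIRST(α) ∩ FIRST(β) ≠ ∅ (with ε ∈ FIRST of a nullable right-hand side, so two nullable alternatives also conflict).

FIRST sets of the non-terminals at (or reachable through a nullable prefix from) the front of some alternative:
  FIRST(C) = { '(', 'g' }

Productions for B:
  B → ; C C: FIRST = { ';' }
  B → C ;: FIRST = { '(', 'g' }
Productions for C:
  C → g C g: FIRST = { 'g' }
  C → (: FIRST = { '(' }

All alternatives of each non-terminal have pairwise disjoint FIRST sets.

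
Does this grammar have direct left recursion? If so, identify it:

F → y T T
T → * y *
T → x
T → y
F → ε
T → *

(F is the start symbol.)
F → y T T: starts with y
T → * y *: starts with '*'
T → x: starts with x
T → y: starts with y
F → ε: starts with ε
T → *: starts with '*'

No direct left recursion found.

Answer: No direct left recursion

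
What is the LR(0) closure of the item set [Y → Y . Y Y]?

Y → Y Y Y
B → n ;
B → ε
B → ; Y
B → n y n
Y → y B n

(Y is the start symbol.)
Start with: [Y → Y . Y Y]
  [Y → Y . Y Y] has the dot before Y: add [Y → . Y Y Y], [Y → . y B n]
No further items can be added.

CLOSURE = { [Y → . Y Y Y], [Y → . y B n], [Y → Y . Y Y] }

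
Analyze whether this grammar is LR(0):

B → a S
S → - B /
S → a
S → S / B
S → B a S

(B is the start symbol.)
Augment with B' → B and build the canonical LR(0) collection (I0 = CLOSURE({[B' → . B]}), then GOTO on every symbol after a dot until no new states appear). It has 13 states:
  I0: { [B → . a S], [B' → . B] }  — shift
  I1: { [B' → B .] }  — accept
  I2: { [B → . a S], [B → a . S], [S → . - B /], [S → . B a S], [S → . S / B], [S → . a] }  — shift
  I3: { [B → . a S], [S → - . B /] }  — shift
  I4: { [S → B . a S] }  — shift
  I5: { [B → a S .], [S → S . / B] }  — shift, reduce
  I6: { [B → . a S], [B → a . S], [S → . - B /], [S → . B a S], [S → . S / B], [S → . a], [S → a .] }  — shift, reduce
  I7: { [B → . a S], [S → S / . B] }  — shift
  I8: { [S → S / B .] }  — reduce
  I9: { [B → . a S], [S → . - B /], [S → . B a S], [S → . S / B], [S → . a], [S → B a . S] }  — shift
  I10: { [S → B a S .], [S → S . / B] }  — shift, reduce
  I11: { [S → - B . /] }  — shift
  I12: { [S → - B / .] }  — reduce

Conflict in state I5:
  Shift-reduce conflict between [B → a S .] and [S → S . / B]
So the grammar is NOT LR(0).

Answer: No. Shift-reduce conflict between [B → a S .] and [S → S . / B]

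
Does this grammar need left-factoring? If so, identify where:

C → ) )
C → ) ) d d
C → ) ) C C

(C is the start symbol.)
Yes, C has productions with common prefix ') )'

Left-factoring is needed when two productions for the same non-terminal
share a common prefix on the right-hand side.

Productions for C:
  C → ) )
  C → ) ) d d
  C → ) ) C C

Found common prefix ') )' in productions for C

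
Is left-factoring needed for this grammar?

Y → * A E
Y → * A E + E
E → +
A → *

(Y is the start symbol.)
Left-factoring is needed when two productions for the same non-terminal
share a common prefix on the right-hand side.

Productions for Y:
  Y → * A E
  Y → * A E + E

Found common prefix '* A E' in productions for Y

Answer: Yes, Y has productions with common prefix '* A E'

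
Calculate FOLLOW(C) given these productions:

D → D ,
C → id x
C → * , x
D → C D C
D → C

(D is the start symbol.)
{ $, '*', ',', 'id' }

In D → C D C: C is followed by D C, add FIRST(D C) \ {ε} = { '*', 'id' }
In D → C D C: C is at the end, add FOLLOW(D)
In D → C: C is at the end, add FOLLOW(D)

The FOLLOW sets referred to above (computed the same way, to a fixed point):
  FOLLOW(D) = { $, '*', ',', 'id' }

Taking the union: FOLLOW(C) = { $, '*', ',', 'id' }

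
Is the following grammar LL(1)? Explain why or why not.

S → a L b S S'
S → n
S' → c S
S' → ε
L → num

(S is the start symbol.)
A grammar is LL(1) if for each non-terminal N with multiple productions, the predict sets of those productions are pairwise disjoint, where PREDICT(N → α) = (FIRST(α) \ {ε}) ∪ (FOLLOW(N) if α ⇒* ε).

Relevant sets:
  FOLLOW(S') = { $, 'c' }

For S:
  PREDICT(S → a L b S S') = { 'a' }
  PREDICT(S → n) = { 'n' }
For S':
  PREDICT(S' → c S) = { 'c' }
  PREDICT(S' → ε) = { $, 'c' }
L has a single production, so nothing to check there.

Conflict found: Predict set conflict for S': { 'c' }
The grammar is NOT LL(1).

Answer: No. Predict set conflict for S': { 'c' }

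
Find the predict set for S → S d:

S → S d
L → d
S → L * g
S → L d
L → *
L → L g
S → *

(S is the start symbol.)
PREDICT(S → S d) = (FIRST(RHS) \ {ε}) ∪ (FOLLOW(S) if ε ∈ FIRST(RHS), i.e. RHS ⇒* ε)
FIRST(S) = { '*', 'd' }
FIRST(S d) = { '*', 'd' }
ε ∉ FIRST(S d), so FOLLOW(S) is not added.
PREDICT(S → S d) = { '*', 'd' }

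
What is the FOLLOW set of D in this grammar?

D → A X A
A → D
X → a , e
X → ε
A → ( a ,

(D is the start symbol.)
To compute FOLLOW(D), find every occurrence of D on a right-hand side N → α D β: add FIRST(β) \ {ε}, and if β is empty or nullable also add FOLLOW(N). Iterate to a fixed point.

D is the start symbol, so $ ∈ FOLLOW(D).
In A → D: D is at the end, add FOLLOW(A)

The FOLLOW sets referred to above (computed the same way, to a fixed point):
  FOLLOW(A) = { $, '(', 'a' }

Taking the union: FOLLOW(D) = { $, '(', 'a' }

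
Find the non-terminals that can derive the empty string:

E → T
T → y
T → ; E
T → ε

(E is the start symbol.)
ε-productions: T → ε
So T is immediately nullable.
E → T: every symbol on the right is nullable, so E is nullable too.
Every non-terminal is now nullable.
Nullable = { 'E', 'T' }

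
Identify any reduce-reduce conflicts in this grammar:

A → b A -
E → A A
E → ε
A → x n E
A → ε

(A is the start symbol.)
Yes — I4: [A → .] vs [E → .]

A reduce-reduce conflict occurs when an LR(0) state has two complete items [A → α .] and [B → β .] — both call for a reduction, and with no lookahead the parser cannot choose between them.

Augment with A' → A and build the canonical LR(0) collection (I0 = CLOSURE({[A' → . A]}), then GOTO on every symbol after a dot until no new states appear). It has 10 states:
  I0: { [A → . b A -], [A → . x n E], [A → .], [A' → . A] }  — shift, reduce
  I1: { [A' → A .] }  — accept
  I2: { [A → . b A -], [A → . x n E], [A → .], [A → b . A -] }  — shift, reduce
  I3: { [A → x . n E] }  — shift
  I4: { [A → . b A -], [A → . x n E], [A → .], [A → x n . E], [E → . A A], [E → .] }  — shift, 2 reduces
  I5: { [A → . b A -], [A → . x n E], [A → .], [E → A . A] }  — shift, reduce
  I6: { [A → x n E .] }  — reduce
  I7: { [E → A A .] }  — reduce
  I8: { [A → b A . -] }  — shift
  I9: { [A → b A - .] }  — reduce

I4 contains complete items [A → .], [E → .] — reduce-reduce conflict.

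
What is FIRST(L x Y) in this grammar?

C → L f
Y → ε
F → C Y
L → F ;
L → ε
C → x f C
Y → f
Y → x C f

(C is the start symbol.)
{ 'f', 'x' }

FIRST sets of the non-terminals involved (from the grammar, by fixed-point iteration):
  FIRST(L) = { 'f', 'x', ε }

To compute FIRST(L x Y), process the symbols left to right:
Symbol L is a non-terminal. Add FIRST(L) \ {ε} = { 'f', 'x' }
L is nullable (ε ∈ FIRST(L)), continue to the next symbol.
Symbol x is a terminal. Add 'x' and stop.
FIRST(L x Y) = { 'f', 'x' }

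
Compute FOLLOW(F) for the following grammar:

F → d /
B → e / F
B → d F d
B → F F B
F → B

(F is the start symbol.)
{ $, 'd', 'e' }

To compute FOLLOW(F), find every occurrence of F on a right-hand side N → α F β: add FIRST(β) \ {ε}, and if β is empty or nullable also add FOLLOW(N). Iterate to a fixed point.

F is the start symbol, so $ ∈ FOLLOW(F).
In B → e / F: F is at the end, add FOLLOW(B)
In B → d F d: F is followed by d, add FIRST(d) \ {ε} = { 'd' }
In B → F F B: F is followed by F B, add FIRST(F B) \ {ε} = { 'd', 'e' }
In B → F F B: F is followed by B, add FIRST(B) \ {ε} = { 'd', 'e' }

The FOLLOW sets referred to above (computed the same way, to a fixed point):
  FOLLOW(B) = { $, 'd', 'e' }

Taking the union: FOLLOW(F) = { $, 'd', 'e' }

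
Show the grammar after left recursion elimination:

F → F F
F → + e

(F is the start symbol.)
F → + e F'
F' → F F'
F' → ε

F is directly left-recursive. The standard transformation for
  A → A α₁ | ... | A α_m | β₁ | ... | β_n
is
  A  → β₁ A' | ... | β_n A'
  A' → α₁ A' | ... | α_m A' | ε

F → + e becomes F → + e F'
F → F F becomes F' → F F'
Add F' → ε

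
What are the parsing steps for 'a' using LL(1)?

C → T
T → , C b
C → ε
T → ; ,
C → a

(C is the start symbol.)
Stack is shown with the top on the left.

Stack  Input  Action
--------------------
C $    a $    output C → a
a $    a $    match 'a'
$      $      accept

The string is accepted.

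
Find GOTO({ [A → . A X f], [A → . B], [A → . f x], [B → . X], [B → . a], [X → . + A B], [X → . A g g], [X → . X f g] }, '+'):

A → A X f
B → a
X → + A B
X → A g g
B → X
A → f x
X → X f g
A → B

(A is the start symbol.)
{ [A → . A X f], [A → . B], [A → . f x], [B → . X], [B → . a], [X → + . A B], [X → . + A B], [X → . A g g], [X → . X f g] }

GOTO(I, '+') = CLOSURE({ [A → αX.β] : [A → α.Xβ] ∈ I, X = '+' })

Items with dot before '+', with the dot advanced:
  [X → . + A B] → [X → + . A B]
Closure of the advanced items:
  [X → + . A B] has the dot before A: add [A → . A X f], [A → . f x], [A → . B]
  [A → . B] has the dot before B: add [B → . a], [B → . X]
  [B → . X] has the dot before X: add [X → . + A B], [X → . A g g], [X → . X f g]

GOTO = { [A → . A X f], [A → . B], [A → . f x], [B → . X], [B → . a], [X → + . A B], [X → . + A B], [X → . A g g], [X → . X f g] }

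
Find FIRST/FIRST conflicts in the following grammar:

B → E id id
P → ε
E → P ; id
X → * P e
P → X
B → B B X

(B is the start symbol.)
A FIRST/FIRST conflict occurs when two productions N → α and N → β for the same non-terminal have FIRST(α) ∩ FIRST(β) ≠ ∅ (with ε ∈ FIRST of a nullable right-hand side, so two nullable alternatives also conflict).

FIRST sets of the non-terminals at (or reachable through a nullable prefix from) the front of some alternative:
  FIRST(E) = { '*', ';' }
  FIRST(B) = { '*', ';' }
  FIRST(X) = { '*' }

Productions for B:
  B → E id id: FIRST = { '*', ';' }
  B → B B X: FIRST = { '*', ';' }
Productions for P:
  P → ε: FIRST = { ε }
  P → X: FIRST = { '*' }
E, X have only one production, so no FIRST/FIRST conflict is possible there.

Conflict for B: B → E id id and B → B B X
  Overlap: { '*', ';' }

Answer: Yes. B → E id id / B → B B X on { '*', ';' }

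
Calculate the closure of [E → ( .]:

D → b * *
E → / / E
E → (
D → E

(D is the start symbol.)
To compute CLOSURE, for each item [A → α.Bβ] where B is a non-terminal, add [B → .γ] for all productions B → γ; repeat for the newly added items until nothing changes.

Start with: [E → ( .]
The dot is at the end, so nothing is added.

CLOSURE = { [E → ( .] }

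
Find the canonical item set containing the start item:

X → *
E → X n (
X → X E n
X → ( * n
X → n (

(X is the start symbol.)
{ [X → . ( * n], [X → . *], [X → . X E n], [X → . n (], [X' → . X] }

First, augment the grammar with X' → X
I₀ = CLOSURE({ [X' → . X] }):
  [X' → . X] has the dot before X: add [X → . *], [X → . X E n], [X → . ( * n], [X → . n (]
No further items can be added.

I₀ = { [X → . ( * n], [X → . *], [X → . X E n], [X → . n (], [X' → . X] }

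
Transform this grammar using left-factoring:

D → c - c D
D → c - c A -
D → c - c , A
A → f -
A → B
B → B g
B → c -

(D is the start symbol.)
Left-factoring transforms A → αβ₁ | αβ₂ into A → αA' and A' → β₁ | β₂
(α is the longest common prefix among the alternatives). Repeat until
no nonterminal has two alternatives with a common prefix.

Round 1: D has alternatives sharing prefix 'c - c'. Introduce D': D → c - c D'
  Add: D' → D
  Add: D' → A -
  Add: D' → , A

No remaining common prefixes — done.

Resulting grammar:
D → c - c D'
D' → D
D' → A -
D' → , A
A → f -
A → B
B → B g
B → c -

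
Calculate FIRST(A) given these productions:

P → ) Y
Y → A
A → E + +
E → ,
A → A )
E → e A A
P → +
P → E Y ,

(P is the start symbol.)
{ ',', 'e' }

To compute FIRST(A), examine every production with A on the left-hand side, reading each right-hand side left to right until a non-nullable symbol is reached.

FIRST sets of the other non-terminals involved (by the same procedure, iterated to a fixed point):
  FIRST(E) = { ',', 'e' }

From A → E + +:
  - E is a non-terminal: add FIRST(E) \ {ε} = { ',', 'e' }
    E is not nullable, so stop
From A → A ):
  - A is the symbol being defined: contributes nothing new
    A is not nullable, so stop

Collecting: FIRST(A) = { ',', 'e' }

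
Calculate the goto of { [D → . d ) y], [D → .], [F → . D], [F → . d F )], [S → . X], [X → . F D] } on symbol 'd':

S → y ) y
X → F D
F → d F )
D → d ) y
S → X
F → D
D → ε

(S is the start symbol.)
{ [D → . d ) y], [D → .], [D → d . ) y], [F → . D], [F → . d F )], [F → d . F )] }

GOTO(I, 'd') = CLOSURE({ [A → αX.β] : [A → α.Xβ] ∈ I, X = 'd' })

Items with dot before 'd', with the dot advanced:
  [D → . d ) y] → [D → d . ) y]
  [F → . d F )] → [F → d . F )]
Closure of the advanced items:
  [F → d . F )] has the dot before F: add [F → . d F )], [F → . D]
  [F → . D] has the dot before D: add [D → . d ) y], [D → .]

GOTO = { [D → . d ) y], [D → .], [D → d . ) y], [F → . D], [F → . d F )], [F → d . F )] }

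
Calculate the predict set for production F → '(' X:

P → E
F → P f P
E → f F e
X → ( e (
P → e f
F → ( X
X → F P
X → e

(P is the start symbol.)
PREDICT(F → '(' X) = (FIRST(RHS) \ {ε}) ∪ (FOLLOW(F) if ε ∈ FIRST(RHS), i.e. RHS ⇒* ε)
FIRST('(' X) = { '(' }
ε ∉ FIRST('(' X), so FOLLOW(F) is not added.
PREDICT(F → '(' X) = { '(' }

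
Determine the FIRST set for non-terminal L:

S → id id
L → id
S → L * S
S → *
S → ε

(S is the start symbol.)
{ 'id' }

To compute FIRST(L), examine every production with L on the left-hand side, reading each right-hand side left to right until a non-nullable symbol is reached.

From L → id:
  - id is a terminal: add 'id' and stop

Collecting: FIRST(L) = { 'id' }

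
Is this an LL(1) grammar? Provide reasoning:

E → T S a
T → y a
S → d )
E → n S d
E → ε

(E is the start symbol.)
Yes, the grammar is LL(1).

Relevant sets:
  FIRST(T) = { 'y' }
  FOLLOW(E) = { $ }

For E:
  PREDICT(E → T S a) = { 'y' }
  PREDICT(E → n S d) = { 'n' }
  PREDICT(E → ε) = { $ }
T, S have a single production, so nothing to check there.

All predict sets are disjoint. The grammar IS LL(1).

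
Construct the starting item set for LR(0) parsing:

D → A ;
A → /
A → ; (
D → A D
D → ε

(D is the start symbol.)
{ [A → . /], [A → . ; (], [D → . A ;], [D → . A D], [D → .], [D' → . D] }

First, augment the grammar with D' → D
I₀ = CLOSURE({ [D' → . D] }):
  [D' → . D] has the dot before D: add [D → . A ;], [D → . A D], [D → .]
  [D → . A ;] has the dot before A: add [A → . /], [A → . ; (]
No further items can be added.

I₀ = { [A → . /], [A → . ; (], [D → . A ;], [D → . A D], [D → .], [D' → . D] }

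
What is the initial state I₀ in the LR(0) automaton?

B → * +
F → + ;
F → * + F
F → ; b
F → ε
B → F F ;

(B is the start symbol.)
First, augment the grammar with B' → B
I₀ = CLOSURE({ [B' → . B] }):
  [B' → . B] has the dot before B: add [B → . * +], [B → . F F ;]
  [B → . F F ;] has the dot before F: add [F → . + ;], [F → . * + F], [F → . ; b], [F → .]
No further items can be added.

I₀ = { [B → . * +], [B → . F F ;], [B' → . B], [F → . * + F], [F → . + ;], [F → . ; b], [F → .] }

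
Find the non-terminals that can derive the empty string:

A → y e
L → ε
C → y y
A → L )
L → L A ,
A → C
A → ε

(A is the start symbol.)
{ 'A', 'L' }

ε-productions: L → ε, A → ε
So L, A are immediately nullable.
No further non-terminal can be added: every production for the remaining non-terminals contains a terminal or a non-nullable non-terminal.
Nullable = { 'A', 'L' }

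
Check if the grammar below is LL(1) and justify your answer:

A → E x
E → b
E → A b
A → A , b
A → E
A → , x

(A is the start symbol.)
No. Predict set conflict for A: { ',', 'b' }

A grammar is LL(1) if for each non-terminal N with multiple productions, the predict sets of those productions are pairwise disjoint, where PREDICT(N → α) = (FIRST(α) \ {ε}) ∪ (FOLLOW(N) if α ⇒* ε).

Relevant sets:
  FIRST(E) = { ',', 'b' }
  FIRST(A) = { ',', 'b' }

For A:
  PREDICT(A → E x) = { ',', 'b' }
  PREDICT(A → A ',' b) = { ',', 'b' }
  PREDICT(A → E) = { ',', 'b' }
  PREDICT(A → ',' x) = { ',' }
For E:
  PREDICT(E → b) = { 'b' }
  PREDICT(E → A b) = { ',', 'b' }

Conflict found: Predict set conflict for A: { ',', 'b' }
The grammar is NOT LL(1).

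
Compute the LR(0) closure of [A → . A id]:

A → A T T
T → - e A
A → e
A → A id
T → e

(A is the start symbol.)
To compute CLOSURE, for each item [A → α.Bβ] where B is a non-terminal, add [B → .γ] for all productions B → γ; repeat for the newly added items until nothing changes.

Start with: [A → . A id]
  [A → . A id] has the dot before A: add [A → . A T T], [A → . e]
No further items can be added.

CLOSURE = { [A → . A T T], [A → . A id], [A → . e] }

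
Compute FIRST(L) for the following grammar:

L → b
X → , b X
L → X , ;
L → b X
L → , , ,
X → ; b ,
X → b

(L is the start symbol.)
To compute FIRST(L), examine every production with L on the left-hand side, reading each right-hand side left to right until a non-nullable symbol is reached.

FIRST sets of the other non-terminals involved (by the same procedure, iterated to a fixed point):
  FIRST(X) = { ',', ';', 'b' }

From L → b:
  - b is a terminal: add 'b' and stop
From L → X , ;:
  - X is a non-terminal: add FIRST(X) \ {ε} = { ',', ';', 'b' }
    X is not nullable, so stop
From L → b X:
  - b is a terminal: add 'b' and stop
From L → , , ,:
  - ',' is a terminal: add ',' and stop

Collecting: FIRST(L) = { ',', ';', 'b' }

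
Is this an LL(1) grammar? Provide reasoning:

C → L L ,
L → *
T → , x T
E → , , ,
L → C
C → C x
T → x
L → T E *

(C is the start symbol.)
A grammar is LL(1) if for each non-terminal N with multiple productions, the predict sets of those productions are pairwise disjoint, where PREDICT(N → α) = (FIRST(α) \ {ε}) ∪ (FOLLOW(N) if α ⇒* ε).

Relevant sets:
  FIRST(L) = { '*', ',', 'x' }
  FIRST(C) = { '*', ',', 'x' }
  FIRST(T) = { ',', 'x' }

For C:
  PREDICT(C → L L ',') = { '*', ',', 'x' }
  PREDICT(C → C x) = { '*', ',', 'x' }
For L:
  PREDICT(L → '*') = { '*' }
  PREDICT(L → C) = { '*', ',', 'x' }
  PREDICT(L → T E '*') = { ',', 'x' }
For T:
  PREDICT(T → ',' x T) = { ',' }
  PREDICT(T → x) = { 'x' }
E has a single production, so nothing to check there.

Conflict found: Predict set conflict for C: { '*', ',', 'x' }
The grammar is NOT LL(1).

Answer: No. Predict set conflict for C: { '*', ',', 'x' }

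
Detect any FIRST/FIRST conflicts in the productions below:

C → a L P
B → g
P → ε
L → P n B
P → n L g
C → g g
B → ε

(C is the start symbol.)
A FIRST/FIRST conflict occurs when two productions N → α and N → β for the same non-terminal have FIRST(α) ∩ FIRST(β) ≠ ∅ (with ε ∈ FIRST of a nullable right-hand side, so two nullable alternatives also conflict).

Productions for C:
  C → a L P: FIRST = { 'a' }
  C → g g: FIRST = { 'g' }
Productions for B:
  B → g: FIRST = { 'g' }
  B → ε: FIRST = { ε }
Productions for P:
  P → ε: FIRST = { ε }
  P → n L g: FIRST = { 'n' }
L has only one production, so no FIRST/FIRST conflict is possible there.

All alternatives of each non-terminal have pairwise disjoint FIRST sets.

Answer: No FIRST/FIRST conflicts.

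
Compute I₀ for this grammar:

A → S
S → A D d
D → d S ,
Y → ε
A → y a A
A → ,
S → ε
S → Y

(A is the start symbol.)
First, augment the grammar with A' → A
I₀ = CLOSURE({ [A' → . A] }):
  [A' → . A] has the dot before A: add [A → . S], [A → . y a A], [A → . ,]
  [A → . S] has the dot before S: add [S → . A D d], [S → .], [S → . Y]
  [S → . Y] has the dot before Y: add [Y → .]
No further items can be added.

I₀ = { [A → . ,], [A → . S], [A → . y a A], [A' → . A], [S → . A D d], [S → . Y], [S → .], [Y → .] }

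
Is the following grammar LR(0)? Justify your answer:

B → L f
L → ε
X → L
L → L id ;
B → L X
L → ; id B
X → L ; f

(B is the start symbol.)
No. Shift-reduce conflict between [L → .] and [L → . ; id B]

A grammar is LR(0) if no state in the canonical LR(0) collection has:
  - both a shift item (dot before a terminal) and a complete item (shift-reduce conflict), or
  - two or more complete items (reduce-reduce conflict; the accept item [B' → B .] counts as a complete item here).

Augment with B' → B and build the canonical LR(0) collection (I0 = CLOSURE({[B' → . B]}), then GOTO on every symbol after a dot until no new states appear). It has 13 states:
  I0: { [B → . L X], [B → . L f], [B' → . B], [L → . ; id B], [L → . L id ;], [L → .] }  — shift, reduce
  I1: { [L → ; . id B] }  — shift
  I2: { [B' → B .] }  — accept
  I3: { [B → L . X], [B → L . f], [L → . ; id B], [L → . L id ;], [L → .], [L → L . id ;], [X → . L ; f], [X → . L] }  — shift, reduce
  I4: { [L → L . id ;], [X → L . ; f], [X → L .] }  — shift, reduce
  I5: { [B → L X .] }  — reduce
  I6: { [B → L f .] }  — reduce
  I7: { [L → L id . ;] }  — shift
  I8: { [L → L id ; .] }  — reduce
  I9: { [X → L ; . f] }  — shift
  I10: { [X → L ; f .] }  — reduce
  I11: { [B → . L X], [B → . L f], [L → . ; id B], [L → . L id ;], [L → .], [L → ; id . B] }  — shift, reduce
  I12: { [L → ; id B .] }  — reduce

Conflict in state I0:
  Shift-reduce conflict between [L → .] and [L → . ; id B]
So the grammar is NOT LR(0).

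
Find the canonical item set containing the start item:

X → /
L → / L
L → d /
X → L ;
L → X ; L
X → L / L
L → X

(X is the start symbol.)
First, augment the grammar with X' → X
I₀ = CLOSURE({ [X' → . X] }):
  [X' → . X] has the dot before X: add [X → . /], [X → . L ;], [X → . L / L]
  [X → . L ;] has the dot before L: add [L → . / L], [L → . d /], [L → . X ; L], [L → . X]
No further items can be added.

I₀ = { [L → . / L], [L → . X ; L], [L → . X], [L → . d /], [X → . /], [X → . L / L], [X → . L ;], [X' → . X] }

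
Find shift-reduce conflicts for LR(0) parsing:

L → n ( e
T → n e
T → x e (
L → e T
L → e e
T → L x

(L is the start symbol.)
Yes — I8: [L → e e .] vs [L → . e T]

A shift-reduce conflict occurs when an LR(0) state has both:
  - a complete (reduce) item [A → α .] (dot at the end), and
  - a shift item [B → β . c γ] (dot before a terminal).

Augment with L' → L and build the canonical LR(0) collection (I0 = CLOSURE({[L' → . L]}), then GOTO on every symbol after a dot until no new states appear). It has 15 states:
  I0: { [L → . e T], [L → . e e], [L → . n ( e], [L' → . L] }  — shift
  I1: { [L' → L .] }  — accept
  I2: { [L → . e T], [L → . e e], [L → . n ( e], [L → e . T], [L → e . e], [T → . L x], [T → . n e], [T → . x e (] }  — shift
  I3: { [L → n . ( e] }  — shift
  I4: { [L → n ( . e] }  — shift
  I5: { [L → n ( e .] }  — reduce
  I6: { [T → L . x] }  — shift
  I7: { [L → e T .] }  — reduce
  I8: { [L → . e T], [L → . e e], [L → . n ( e], [L → e . T], [L → e . e], [L → e e .], [T → . L x], [T → . n e], [T → . x e (] }  — shift, reduce
  I9: { [L → n . ( e], [T → n . e] }  — shift
  I10: { [T → x . e (] }  — shift
  I11: { [T → x e . (] }  — shift
  I12: { [T → x e ( .] }  — reduce
  I13: { [T → n e .] }  — reduce
  I14: { [T → L x .] }  — reduce

I8 contains reduce item [L → e e .] and shift items [L → . e T], [L → . e e], [L → e . e], [L → . n ( e], [T → . n e], [T → . x e (] — shift-reduce conflict.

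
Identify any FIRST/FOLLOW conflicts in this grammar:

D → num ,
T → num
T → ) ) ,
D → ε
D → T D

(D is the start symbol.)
No FIRST/FOLLOW conflicts.

A FIRST/FOLLOW conflict occurs when a non-terminal N has a nullable alternative N → β (β ⇒* ε) and another alternative N → α with FIRST(α) ∩ FOLLOW(N) ≠ ∅: on such a lookahead the parser cannot decide between expanding α and letting N vanish via β.

Nullable non-terminals: D.
FIRST sets used below: FIRST(T) = { ')', 'num' }

D: nullable alternative(s) D → ε; FOLLOW(D) = { $ }
  D → num ,: FIRST \ {ε} = { 'num' } — disjoint from FOLLOW(D)
  D → ε: FIRST \ {ε} = { } — this is the only nullable alternative, skip
  D → T D: FIRST \ {ε} = { ')', 'num' } — disjoint from FOLLOW(D)

T has no nullable alternative, so no FIRST/FOLLOW check is needed there.

No FIRST/FOLLOW conflicts found.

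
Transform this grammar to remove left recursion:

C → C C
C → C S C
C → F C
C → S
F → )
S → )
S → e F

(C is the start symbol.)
C → F C C'
C → S C'
C' → C C'
C' → S C C'
C' → ε
F → )
S → )
S → e F

C is directly left-recursive. The standard transformation for
  A → A α₁ | ... | A α_m | β₁ | ... | β_n
is
  A  → β₁ A' | ... | β_n A'
  A' → α₁ A' | ... | α_m A' | ε

C → F C becomes C → F C C'
C → S becomes C → S C'
C → C C becomes C' → C C'
C → C S C becomes C' → S C C'
Add C' → ε

Productions for other non-terminals are unchanged:
  F → )
  S → )
  S → e F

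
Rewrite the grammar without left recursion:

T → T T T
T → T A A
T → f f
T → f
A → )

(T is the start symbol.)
T → f f T'
T → f T'
T' → T T T'
T' → A A T'
T' → ε
A → )

T is directly left-recursive. The standard transformation for
  A → A α₁ | ... | A α_m | β₁ | ... | β_n
is
  A  → β₁ A' | ... | β_n A'
  A' → α₁ A' | ... | α_m A' | ε

T → f f becomes T → f f T'
T → f becomes T → f T'
T → T T T becomes T' → T T T'
T → T A A becomes T' → A A T'
Add T' → ε

Productions for other non-terminals are unchanged:
  A → )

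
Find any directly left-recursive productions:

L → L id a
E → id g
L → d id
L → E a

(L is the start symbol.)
Yes, L is left-recursive

L → L id a: LEFT RECURSIVE (starts with L)
E → id g: starts with id
L → d id: starts with d
L → E a: starts with E

The grammar has direct left recursion on: L.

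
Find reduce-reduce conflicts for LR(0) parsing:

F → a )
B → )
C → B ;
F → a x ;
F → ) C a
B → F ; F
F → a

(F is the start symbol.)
Augment with F' → F and build the canonical LR(0) collection (I0 = CLOSURE({[F' → . F]}), then GOTO on every symbol after a dot until no new states appear). It has 15 states:
  I0: { [F → . ) C a], [F → . a )], [F → . a x ;], [F → . a], [F' → . F] }  — shift
  I1: { [B → . )], [B → . F ; F], [C → . B ;], [F → ) . C a], [F → . ) C a], [F → . a )], [F → . a x ;], [F → . a] }  — shift
  I2: { [F' → F .] }  — accept
  I3: { [F → a . )], [F → a . x ;], [F → a .] }  — shift, reduce
  I4: { [F → a ) .] }  — reduce
  I5: { [F → a x . ;] }  — shift
  I6: { [F → a x ; .] }  — reduce
  I7: { [B → ) .], [B → . )], [B → . F ; F], [C → . B ;], [F → ) . C a], [F → . ) C a], [F → . a )], [F → . a x ;], [F → . a] }  — shift, reduce
  I8: { [C → B . ;] }  — shift
  I9: { [F → ) C . a] }  — shift
  I10: { [B → F . ; F] }  — shift
  I11: { [B → F ; . F], [F → . ) C a], [F → . a )], [F → . a x ;], [F → . a] }  — shift
  I12: { [B → F ; F .] }  — reduce
  I13: { [F → ) C a .] }  — reduce
  I14: { [C → B ; .] }  — reduce

No state contains more than one complete item.

Answer: No reduce-reduce conflicts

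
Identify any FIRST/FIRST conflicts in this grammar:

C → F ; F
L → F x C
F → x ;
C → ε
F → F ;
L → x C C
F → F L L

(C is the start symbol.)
A FIRST/FIRST conflict occurs when two productions N → α and N → β for the same non-terminal have FIRST(α) ∩ FIRST(β) ≠ ∅ (with ε ∈ FIRST of a nullable right-hand side, so two nullable alternatives also conflict).

FIRST sets of the non-terminals at (or reachable through a nullable prefix from) the front of some alternative:
  FIRST(F) = { 'x' }

Productions for C:
  C → F ; F: FIRST = { 'x' }
  C → ε: FIRST = { ε }
Productions for L:
  L → F x C: FIRST = { 'x' }
  L → x C C: FIRST = { 'x' }
Productions for F:
  F → x ;: FIRST = { 'x' }
  F → F ;: FIRST = { 'x' }
  F → F L L: FIRST = { 'x' }

Conflict for L: L → F x C and L → x C C
  Overlap: { 'x' }
Conflict for F: F → x ; and F → F ;
  Overlap: { 'x' }
Conflict for F: F → x ; and F → F L L
  Overlap: { 'x' }
Conflict for F: F → F ; and F → F L L
  Overlap: { 'x' }

Answer: Yes. L → F x C / L → x C C on { 'x' }; F → x ';' / F → F ';' on { 'x' }; F → x ';' / F → F L L on { 'x' }; F → F ';' / F → F L L on { 'x' }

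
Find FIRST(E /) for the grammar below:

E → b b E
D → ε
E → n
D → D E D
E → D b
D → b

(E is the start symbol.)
{ 'b', 'n' }

FIRST sets of the non-terminals involved (from the grammar, by fixed-point iteration):
  FIRST(E) = { 'b', 'n' }

To compute FIRST(E /), process the symbols left to right:
Symbol E is a non-terminal. Add FIRST(E) \ {ε} = { 'b', 'n' }
E is not nullable (ε ∉ FIRST(E)), so stop here.
FIRST(E /) = { 'b', 'n' }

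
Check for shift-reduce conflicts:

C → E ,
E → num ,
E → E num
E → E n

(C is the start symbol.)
No shift-reduce conflicts

Augment with C' → C and build the canonical LR(0) collection (I0 = CLOSURE({[C' → . C]}), then GOTO on every symbol after a dot until no new states appear). It has 8 states:
  I0: { [C → . E ,], [C' → . C], [E → . E n], [E → . E num], [E → . num ,] }  — shift
  I1: { [C' → C .] }  — accept
  I2: { [C → E . ,], [E → E . n], [E → E . num] }  — shift
  I3: { [E → num . ,] }  — shift
  I4: { [E → num , .] }  — reduce
  I5: { [C → E , .] }  — reduce
  I6: { [E → E n .] }  — reduce
  I7: { [E → E num .] }  — reduce

No state contains both a complete item and a shift item.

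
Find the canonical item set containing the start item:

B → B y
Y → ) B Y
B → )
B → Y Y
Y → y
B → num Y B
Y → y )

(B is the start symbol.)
First, augment the grammar with B' → B
I₀ = CLOSURE({ [B' → . B] }):
  [B' → . B] has the dot before B: add [B → . B y], [B → . )], [B → . Y Y], [B → . num Y B]
  [B → . Y Y] has the dot before Y: add [Y → . ) B Y], [Y → . y], [Y → . y )]
No further items can be added.

I₀ = { [B → . )], [B → . B y], [B → . Y Y], [B → . num Y B], [B' → . B], [Y → . ) B Y], [Y → . y )], [Y → . y] }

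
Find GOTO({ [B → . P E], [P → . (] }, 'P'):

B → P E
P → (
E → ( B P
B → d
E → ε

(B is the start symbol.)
GOTO(I, 'P') = CLOSURE({ [A → αX.β] : [A → α.Xβ] ∈ I, X = 'P' })

Items with dot before 'P', with the dot advanced:
  [B → . P E] → [B → P . E]
Closure of the advanced items:
  [B → P . E] has the dot before E: add [E → . ( B P], [E → .]

GOTO = { [B → P . E], [E → . ( B P], [E → .] }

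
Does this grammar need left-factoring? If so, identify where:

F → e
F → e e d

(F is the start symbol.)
Yes, F has productions with common prefix 'e'

Left-factoring is needed when two productions for the same non-terminal
share a common prefix on the right-hand side.

Productions for F:
  F → e
  F → e e d

Found common prefix 'e' in productions for F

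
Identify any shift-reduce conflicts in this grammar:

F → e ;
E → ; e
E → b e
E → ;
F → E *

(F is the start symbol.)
A shift-reduce conflict occurs when an LR(0) state has both:
  - a complete (reduce) item [A → α .] (dot at the end), and
  - a shift item [B → β . c γ] (dot before a terminal).

Augment with F' → F and build the canonical LR(0) collection (I0 = CLOSURE({[F' → . F]}), then GOTO on every symbol after a dot until no new states appear). It has 10 states:
  I0: { [E → . ; e], [E → . ;], [E → . b e], [F → . E *], [F → . e ;], [F' → . F] }  — shift
  I1: { [E → ; . e], [E → ; .] }  — shift, reduce
  I2: { [F → E . *] }  — shift
  I3: { [F' → F .] }  — accept
  I4: { [E → b . e] }  — shift
  I5: { [F → e . ;] }  — shift
  I6: { [F → e ; .] }  — reduce
  I7: { [E → b e .] }  — reduce
  I8: { [F → E * .] }  — reduce
  I9: { [E → ; e .] }  — reduce

I1 contains reduce item [E → ; .] and shift item [E → ; . e] — shift-reduce conflict.

Answer: Yes — I1: [E → ; .] vs [E → ; . e]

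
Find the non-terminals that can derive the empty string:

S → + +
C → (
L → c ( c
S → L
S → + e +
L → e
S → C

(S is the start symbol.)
A non-terminal is nullable if it can derive ε (the empty string): either it has an ε-production, or it has a production whose right-hand side consists entirely of nullable non-terminals.

There are no ε-productions, so no non-terminal can derive ε.
No non-terminals are nullable.

Answer: None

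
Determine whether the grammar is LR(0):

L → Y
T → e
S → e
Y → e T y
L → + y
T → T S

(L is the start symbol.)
A grammar is LR(0) if no state in the canonical LR(0) collection has:
  - both a shift item (dot before a terminal) and a complete item (shift-reduce conflict), or
  - two or more complete items (reduce-reduce conflict; the accept item [L' → L .] counts as a complete item here).

Augment with L' → L and build the canonical LR(0) collection (I0 = CLOSURE({[L' → . L]}), then GOTO on every symbol after a dot until no new states appear). It has 11 states:
  I0: { [L → . + y], [L → . Y], [L' → . L], [Y → . e T y] }  — shift
  I1: { [L → + . y] }  — shift
  I2: { [L' → L .] }  — accept
  I3: { [L → Y .] }  — reduce
  I4: { [T → . T S], [T → . e], [Y → e . T y] }  — shift
  I5: { [S → . e], [T → T . S], [Y → e T . y] }  — shift
  I6: { [T → e .] }  — reduce
  I7: { [T → T S .] }  — reduce
  I8: { [S → e .] }  — reduce
  I9: { [Y → e T y .] }  — reduce
  I10: { [L → + y .] }  — reduce

Every state is either a pure shift/goto state or contains exactly one complete item and nothing to shift — no conflicts. The grammar is LR(0).

Answer: Yes, the grammar is LR(0)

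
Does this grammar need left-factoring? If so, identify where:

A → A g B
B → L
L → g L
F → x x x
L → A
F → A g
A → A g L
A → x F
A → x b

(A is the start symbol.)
Left-factoring is needed when two productions for the same non-terminal
share a common prefix on the right-hand side.

Productions for A:
  A → A g B
  A → A g L
  A → x F
  A → x b
Productions for L:
  L → g L
  L → A
Productions for F:
  F → x x x
  F → A g

Found common prefix 'A g' in productions for A
Found common prefix 'x' in productions for A

Answer: Yes, A has productions with common prefix 'A g'; A has productions with common prefix 'x'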